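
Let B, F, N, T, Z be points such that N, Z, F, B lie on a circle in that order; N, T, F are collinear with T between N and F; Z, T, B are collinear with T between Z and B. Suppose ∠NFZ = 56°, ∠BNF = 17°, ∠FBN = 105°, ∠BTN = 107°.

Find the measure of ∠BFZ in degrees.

1. ∠BZF = 17°  [same arc FB]
2. ∠BFN = 58°  [△NFB]
3. ∠BTF = 73°  [linear pair at T on NF]
4. ∠FBZ = 49°  [△FTB]
5. ∠BFZ = 114°  [△ZFB]

∠BFZ = 114°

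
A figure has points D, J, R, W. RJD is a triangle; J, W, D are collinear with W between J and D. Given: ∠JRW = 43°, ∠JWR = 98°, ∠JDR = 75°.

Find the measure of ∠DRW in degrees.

∠DRW = 23°

1. ∠DWR = 82°  [linear pair at W on JD]
2. ∠RDW = 75°  [W on ray DJ]
3. ∠DRW = 23°  [△RWD]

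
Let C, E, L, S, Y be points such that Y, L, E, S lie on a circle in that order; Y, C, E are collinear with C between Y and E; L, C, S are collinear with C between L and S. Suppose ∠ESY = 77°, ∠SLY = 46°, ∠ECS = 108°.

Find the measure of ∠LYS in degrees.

∠LYS = 83°

1. ∠SEY = 46°  [same arc YS]
2. ∠SCY = 72°  [linear pair at C on YE]
3. ∠EYS = 57°  [△YES]
4. ∠LSY = 51°  [△YCS]
5. ∠LYS = 83°  [△YLS]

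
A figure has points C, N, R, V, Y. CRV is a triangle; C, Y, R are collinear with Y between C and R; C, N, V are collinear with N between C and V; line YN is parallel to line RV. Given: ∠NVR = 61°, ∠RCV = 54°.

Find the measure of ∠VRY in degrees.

1. ∠CVR = 61°  [N on ray VC]
2. ∠CRV = 65°  [△CRV]
3. ∠VRY = 65°  [Y on ray RC]

∠VRY = 65°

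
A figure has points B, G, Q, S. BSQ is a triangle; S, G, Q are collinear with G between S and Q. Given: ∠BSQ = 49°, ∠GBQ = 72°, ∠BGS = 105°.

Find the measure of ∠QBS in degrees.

∠QBS = 98°

1. ∠BGQ = 75°  [linear pair at G on SQ]
2. ∠BQG = 33°  [△BGQ]
3. ∠BQS = 33°  [G on ray QS]
4. ∠QBS = 98°  [△BSQ]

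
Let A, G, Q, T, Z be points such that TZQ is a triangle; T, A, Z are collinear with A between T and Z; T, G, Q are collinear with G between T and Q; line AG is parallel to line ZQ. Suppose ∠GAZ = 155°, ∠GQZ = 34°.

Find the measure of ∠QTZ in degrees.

1. ∠GAT = 25°  [linear pair at A on TZ]
2. ∠TQZ = 34°  [G on ray QT]
3. ∠QZT = 25°  [AG∥ZQ, corresponding at A]
4. ∠QTZ = 121°  [△TZQ]

∠QTZ = 121°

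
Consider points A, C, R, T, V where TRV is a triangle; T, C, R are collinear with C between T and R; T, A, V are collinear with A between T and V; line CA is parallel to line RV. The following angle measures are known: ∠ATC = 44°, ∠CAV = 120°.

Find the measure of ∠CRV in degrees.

∠CRV = 76°

1. ∠CAT = 60°  [linear pair at A on TV]
2. ∠ACT = 76°  [△TCA]
3. ∠ACR = 104°  [linear pair at C on TR]
4. ∠CRV = 76°  [CA∥RV, co-interior at R–C]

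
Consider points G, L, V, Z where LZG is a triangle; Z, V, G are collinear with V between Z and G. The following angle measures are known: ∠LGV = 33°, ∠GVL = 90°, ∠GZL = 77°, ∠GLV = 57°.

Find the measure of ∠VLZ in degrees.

1. ∠LVZ = 90°  [linear pair at V on ZG]
2. ∠LZV = 77°  [V on ray ZG]
3. ∠VLZ = 13°  [△LZV]

∠VLZ = 13°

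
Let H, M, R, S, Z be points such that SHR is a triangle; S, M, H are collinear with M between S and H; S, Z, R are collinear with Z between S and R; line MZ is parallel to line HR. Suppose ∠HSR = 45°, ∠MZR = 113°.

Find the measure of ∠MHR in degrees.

1. ∠MSZ = 45°  [M on SH, Z on SR]
2. ∠MZS = 67°  [linear pair at Z on SR]
3. ∠SMZ = 68°  [△SMZ]
4. ∠HMZ = 112°  [linear pair at M on SH]
5. ∠MHR = 68°  [MZ∥HR, co-interior at H–M]

∠MHR = 68°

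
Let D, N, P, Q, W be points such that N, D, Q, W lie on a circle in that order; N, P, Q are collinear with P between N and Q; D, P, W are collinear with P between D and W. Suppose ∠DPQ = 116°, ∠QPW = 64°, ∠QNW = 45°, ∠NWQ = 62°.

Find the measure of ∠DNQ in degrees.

1. ∠QDW = 45°  [same arc QW]
2. ∠NDQ = 118°  [cyclic NDQW, opposite ∠D+∠W]
3. ∠DQN = 19°  [△DPQ]
4. ∠DNQ = 43°  [△NDQ]

∠DNQ = 43°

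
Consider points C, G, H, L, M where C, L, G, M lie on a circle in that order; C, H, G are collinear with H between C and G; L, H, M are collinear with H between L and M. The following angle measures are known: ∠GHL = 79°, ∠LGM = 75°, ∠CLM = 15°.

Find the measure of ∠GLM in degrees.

1. ∠CHM = 79°  [vertical angles at H]
2. ∠LCM = 105°  [cyclic CLGM, opposite ∠C+∠G]
3. ∠CML = 60°  [△CLM]
4. ∠GCM = 41°  [△CHM]
5. ∠GLM = 41°  [same arc GM]

∠GLM = 41°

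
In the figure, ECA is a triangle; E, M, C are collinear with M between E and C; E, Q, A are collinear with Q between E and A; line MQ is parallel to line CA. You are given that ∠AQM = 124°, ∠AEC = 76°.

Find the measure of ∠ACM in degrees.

1. ∠EQM = 56°  [linear pair at Q on EA]
2. ∠MEQ = 76°  [M on EC, Q on EA]
3. ∠EMQ = 48°  [△EMQ]
4. ∠CMQ = 132°  [linear pair at M on EC]
5. ∠ACM = 48°  [MQ∥CA, co-interior at C–M]

∠ACM = 48°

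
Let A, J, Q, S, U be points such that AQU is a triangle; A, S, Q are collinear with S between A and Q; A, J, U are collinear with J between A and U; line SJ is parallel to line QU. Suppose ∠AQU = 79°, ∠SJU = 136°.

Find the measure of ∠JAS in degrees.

∠JAS = 57°

1. ∠ASJ = 79°  [SJ∥QU, corresponding at S]
2. ∠AJS = 44°  [linear pair at J on AU]
3. ∠JAS = 57°  [△ASJ]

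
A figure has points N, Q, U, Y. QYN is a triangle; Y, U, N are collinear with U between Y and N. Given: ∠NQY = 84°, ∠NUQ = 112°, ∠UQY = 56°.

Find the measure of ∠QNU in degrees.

∠QNU = 40°

1. ∠QUY = 68°  [linear pair at U on YN]
2. ∠QYU = 56°  [△QYU]
3. ∠NYQ = 56°  [U on ray YN]
4. ∠QNY = 40°  [△QYN]
5. ∠QNU = 40°  [U on ray NY]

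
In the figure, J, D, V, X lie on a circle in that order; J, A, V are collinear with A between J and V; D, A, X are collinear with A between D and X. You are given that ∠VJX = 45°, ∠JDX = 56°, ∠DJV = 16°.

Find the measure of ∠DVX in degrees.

∠DVX = 119°

1. ∠VDX = 45°  [same arc VX]
2. ∠DXV = 16°  [same arc DV]
3. ∠DVX = 119°  [△DVX]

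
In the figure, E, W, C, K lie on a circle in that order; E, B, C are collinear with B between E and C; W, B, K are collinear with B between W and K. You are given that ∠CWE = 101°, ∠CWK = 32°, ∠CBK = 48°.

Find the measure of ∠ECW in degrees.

1. ∠CEK = 32°  [same arc CK]
2. ∠EBK = 132°  [linear pair at B on EC]
3. ∠EKW = 16°  [△EBK]
4. ∠ECW = 16°  [same arc EW]

∠ECW = 16°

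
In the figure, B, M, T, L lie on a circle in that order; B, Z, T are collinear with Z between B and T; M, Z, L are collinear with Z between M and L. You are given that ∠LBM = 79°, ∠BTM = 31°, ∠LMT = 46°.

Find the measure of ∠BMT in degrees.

1. ∠LTM = 101°  [cyclic BMTL, opposite ∠B+∠T]
2. ∠MLT = 33°  [△MTL]
3. ∠MBT = 33°  [same arc MT]
4. ∠BMT = 116°  [△BMT]

∠BMT = 116°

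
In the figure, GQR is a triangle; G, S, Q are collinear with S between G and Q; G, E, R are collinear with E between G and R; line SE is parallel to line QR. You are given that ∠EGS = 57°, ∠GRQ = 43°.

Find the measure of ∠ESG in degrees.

∠ESG = 80°

1. ∠QGR = 57°  [S on GQ, E on GR]
2. ∠GQR = 80°  [△GQR]
3. ∠ESG = 80°  [SE∥QR, corresponding at S]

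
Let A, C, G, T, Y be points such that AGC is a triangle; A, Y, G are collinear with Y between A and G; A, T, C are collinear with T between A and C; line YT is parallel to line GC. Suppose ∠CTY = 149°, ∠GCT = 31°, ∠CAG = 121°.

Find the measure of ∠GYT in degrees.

∠GYT = 152°

1. ∠ATY = 31°  [linear pair at T on AC]
2. ∠TAY = 121°  [Y on AG, T on AC]
3. ∠AYT = 28°  [△AYT]
4. ∠GYT = 152°  [linear pair at Y on AG]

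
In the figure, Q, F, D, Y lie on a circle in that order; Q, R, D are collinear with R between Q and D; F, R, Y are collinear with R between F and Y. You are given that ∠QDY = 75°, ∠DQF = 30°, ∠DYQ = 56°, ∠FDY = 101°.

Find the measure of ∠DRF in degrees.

∠DRF = 105°

1. ∠QFY = 75°  [same arc QY]
2. ∠FRQ = 75°  [△QRF]
3. ∠DRF = 105°  [linear pair at R on QD]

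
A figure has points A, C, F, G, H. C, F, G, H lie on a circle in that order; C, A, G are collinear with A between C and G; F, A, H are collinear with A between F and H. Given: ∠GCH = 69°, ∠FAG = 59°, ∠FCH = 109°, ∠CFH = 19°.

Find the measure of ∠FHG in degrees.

∠FHG = 40°

1. ∠GFH = 69°  [same arc GH]
2. ∠FGH = 71°  [cyclic CFGH, opposite ∠C+∠G]
3. ∠FHG = 40°  [△FGH]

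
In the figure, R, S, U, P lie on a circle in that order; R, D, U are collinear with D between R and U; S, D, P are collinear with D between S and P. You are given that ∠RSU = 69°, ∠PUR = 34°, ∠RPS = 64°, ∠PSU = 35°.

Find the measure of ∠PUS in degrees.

1. ∠PSR = 34°  [same arc RP]
2. ∠PRS = 82°  [△RSP]
3. ∠PUS = 98°  [cyclic RSUP, opposite ∠R+∠U]

∠PUS = 98°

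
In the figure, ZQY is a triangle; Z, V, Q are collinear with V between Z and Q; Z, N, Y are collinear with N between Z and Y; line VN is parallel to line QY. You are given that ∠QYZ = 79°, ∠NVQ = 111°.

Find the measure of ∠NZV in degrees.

∠NZV = 32°

1. ∠VNZ = 79°  [VN∥QY, corresponding at N]
2. ∠NVZ = 69°  [linear pair at V on ZQ]
3. ∠NZV = 32°  [△ZVN]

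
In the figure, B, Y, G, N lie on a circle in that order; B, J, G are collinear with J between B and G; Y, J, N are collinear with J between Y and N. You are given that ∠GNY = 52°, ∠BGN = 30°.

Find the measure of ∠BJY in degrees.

1. ∠GBY = 52°  [same arc YG]
2. ∠BYN = 30°  [same arc BN]
3. ∠BJY = 98°  [△BJY]

∠BJY = 98°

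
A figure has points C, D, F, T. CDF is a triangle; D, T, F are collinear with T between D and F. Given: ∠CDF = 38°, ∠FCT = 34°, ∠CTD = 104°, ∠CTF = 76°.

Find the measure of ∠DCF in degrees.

1. ∠CFT = 70°  [△CTF]
2. ∠CFD = 70°  [T on ray FD]
3. ∠DCF = 72°  [△CDF]

∠DCF = 72°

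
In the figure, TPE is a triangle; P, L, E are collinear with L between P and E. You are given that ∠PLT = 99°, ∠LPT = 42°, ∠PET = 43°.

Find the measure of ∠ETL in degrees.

∠ETL = 56°

1. ∠ELT = 81°  [linear pair at L on PE]
2. ∠LET = 43°  [L on ray EP]
3. ∠ETL = 56°  [△TLE]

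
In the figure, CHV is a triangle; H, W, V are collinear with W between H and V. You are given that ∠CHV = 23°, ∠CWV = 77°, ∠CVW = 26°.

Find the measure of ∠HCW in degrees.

∠HCW = 54°

1. ∠CHW = 23°  [W on ray HV]
2. ∠CWH = 103°  [linear pair at W on HV]
3. ∠HCW = 54°  [△CHW]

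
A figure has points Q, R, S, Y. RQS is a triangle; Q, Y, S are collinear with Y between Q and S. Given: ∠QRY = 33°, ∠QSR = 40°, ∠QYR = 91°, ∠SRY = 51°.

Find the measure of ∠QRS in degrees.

1. ∠RQY = 56°  [△RQY]
2. ∠RQS = 56°  [Y on ray QS]
3. ∠QRS = 84°  [△RQS]

∠QRS = 84°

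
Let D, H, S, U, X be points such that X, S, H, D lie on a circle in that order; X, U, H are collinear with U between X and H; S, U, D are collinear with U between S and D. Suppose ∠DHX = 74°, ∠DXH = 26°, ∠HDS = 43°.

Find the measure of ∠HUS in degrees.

1. ∠DSX = 74°  [same arc XD]
2. ∠HXS = 43°  [same arc SH]
3. ∠SUX = 63°  [△XUS]
4. ∠HUS = 117°  [linear pair at U on XH]

∠HUS = 117°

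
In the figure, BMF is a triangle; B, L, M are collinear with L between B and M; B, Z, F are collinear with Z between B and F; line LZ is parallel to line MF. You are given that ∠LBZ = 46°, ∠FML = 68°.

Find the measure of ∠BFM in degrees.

∠BFM = 66°

1. ∠FBM = 46°  [L on BM, Z on BF]
2. ∠BMF = 68°  [L on ray MB]
3. ∠BFM = 66°  [△BMF]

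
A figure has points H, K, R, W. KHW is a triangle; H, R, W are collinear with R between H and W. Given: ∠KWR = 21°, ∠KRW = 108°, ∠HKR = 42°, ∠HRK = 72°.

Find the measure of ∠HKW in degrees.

1. ∠HWK = 21°  [R on ray WH]
2. ∠KHR = 66°  [△KHR]
3. ∠KHW = 66°  [R on ray HW]
4. ∠HKW = 93°  [△KHW]

∠HKW = 93°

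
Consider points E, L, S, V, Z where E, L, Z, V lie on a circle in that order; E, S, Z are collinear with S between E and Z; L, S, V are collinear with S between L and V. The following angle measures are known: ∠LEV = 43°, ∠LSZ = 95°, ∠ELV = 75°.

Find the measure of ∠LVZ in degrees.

1. ∠ESV = 95°  [vertical angles at S]
2. ∠EZV = 75°  [same arc EV]
3. ∠VSZ = 85°  [linear pair at S on EZ]
4. ∠LVZ = 20°  [△ZSV]

∠LVZ = 20°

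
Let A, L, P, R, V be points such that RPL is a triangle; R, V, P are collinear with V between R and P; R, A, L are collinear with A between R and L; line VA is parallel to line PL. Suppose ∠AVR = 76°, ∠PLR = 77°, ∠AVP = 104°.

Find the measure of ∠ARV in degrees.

1. ∠LPR = 76°  [VA∥PL, corresponding at V]
2. ∠LRP = 27°  [△RPL]
3. ∠ARV = 27°  [V on RP, A on RL]

∠ARV = 27°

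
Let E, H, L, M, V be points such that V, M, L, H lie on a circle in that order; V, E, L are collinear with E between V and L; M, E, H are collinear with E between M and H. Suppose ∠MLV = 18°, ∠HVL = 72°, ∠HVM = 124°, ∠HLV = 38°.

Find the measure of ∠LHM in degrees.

∠LHM = 52°

1. ∠HML = 72°  [same arc LH]
2. ∠HLM = 56°  [cyclic VMLH, opposite ∠V+∠L]
3. ∠LHM = 52°  [△MLH]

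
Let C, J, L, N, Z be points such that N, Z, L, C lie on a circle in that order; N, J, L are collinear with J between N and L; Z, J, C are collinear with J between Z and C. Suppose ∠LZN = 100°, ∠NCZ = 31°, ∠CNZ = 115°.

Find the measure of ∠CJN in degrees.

1. ∠LCN = 80°  [cyclic NZLC, opposite ∠Z+∠C]
2. ∠CZN = 34°  [△NZC]
3. ∠CLN = 34°  [same arc NC]
4. ∠CNL = 66°  [△NLC]
5. ∠CJN = 83°  [△NJC]

∠CJN = 83°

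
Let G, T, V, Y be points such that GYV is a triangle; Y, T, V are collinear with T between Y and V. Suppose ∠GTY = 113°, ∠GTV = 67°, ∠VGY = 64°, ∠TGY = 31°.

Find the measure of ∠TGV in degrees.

∠TGV = 33°

1. ∠GYT = 36°  [△GYT]
2. ∠GYV = 36°  [T on ray YV]
3. ∠GVY = 80°  [△GYV]
4. ∠GVT = 80°  [T on ray VY]
5. ∠TGV = 33°  [△GTV]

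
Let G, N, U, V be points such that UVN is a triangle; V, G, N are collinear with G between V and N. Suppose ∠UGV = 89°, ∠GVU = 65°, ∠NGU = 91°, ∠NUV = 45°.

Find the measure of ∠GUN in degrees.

1. ∠NVU = 65°  [G on ray VN]
2. ∠UNV = 70°  [△UVN]
3. ∠GNU = 70°  [G on ray NV]
4. ∠GUN = 19°  [△UGN]

∠GUN = 19°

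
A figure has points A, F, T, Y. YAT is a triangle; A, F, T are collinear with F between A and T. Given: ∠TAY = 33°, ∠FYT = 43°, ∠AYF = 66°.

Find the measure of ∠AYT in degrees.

1. ∠FAY = 33°  [F on ray AT]
2. ∠AFY = 81°  [△YAF]
3. ∠TFY = 99°  [linear pair at F on AT]
4. ∠FTY = 38°  [△YFT]
5. ∠ATY = 38°  [F on ray TA]
6. ∠AYT = 109°  [△YAT]

∠AYT = 109°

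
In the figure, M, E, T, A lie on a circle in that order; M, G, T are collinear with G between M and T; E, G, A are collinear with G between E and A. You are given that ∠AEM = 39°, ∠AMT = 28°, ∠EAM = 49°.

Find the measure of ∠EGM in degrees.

1. ∠AET = 28°  [same arc TA]
2. ∠ETM = 49°  [same arc ME]
3. ∠EGT = 103°  [△EGT]
4. ∠EGM = 77°  [linear pair at G on MT]

∠EGM = 77°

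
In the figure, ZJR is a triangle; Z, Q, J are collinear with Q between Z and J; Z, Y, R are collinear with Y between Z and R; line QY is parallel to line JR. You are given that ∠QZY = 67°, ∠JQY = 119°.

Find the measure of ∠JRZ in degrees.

1. ∠YQZ = 61°  [linear pair at Q on ZJ]
2. ∠QYZ = 52°  [△ZQY]
3. ∠JRZ = 52°  [QY∥JR, corresponding at Y]

∠JRZ = 52°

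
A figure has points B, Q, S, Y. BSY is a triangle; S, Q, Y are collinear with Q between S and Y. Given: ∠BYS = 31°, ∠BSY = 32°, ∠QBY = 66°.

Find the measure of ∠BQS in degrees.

1. ∠BYQ = 31°  [Q on ray YS]
2. ∠BQY = 83°  [△BQY]
3. ∠BQS = 97°  [linear pair at Q on SY]

∠BQS = 97°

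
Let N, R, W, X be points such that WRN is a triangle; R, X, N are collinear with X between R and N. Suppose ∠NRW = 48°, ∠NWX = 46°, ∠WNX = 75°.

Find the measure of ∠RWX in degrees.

∠RWX = 11°

1. ∠WRX = 48°  [X on ray RN]
2. ∠NXW = 59°  [△WXN]
3. ∠RXW = 121°  [linear pair at X on RN]
4. ∠RWX = 11°  [△WRX]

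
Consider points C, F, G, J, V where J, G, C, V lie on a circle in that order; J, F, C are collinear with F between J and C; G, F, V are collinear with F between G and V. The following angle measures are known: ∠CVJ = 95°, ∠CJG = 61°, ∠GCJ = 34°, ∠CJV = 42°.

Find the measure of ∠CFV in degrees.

1. ∠JCV = 43°  [△JCV]
2. ∠CVG = 61°  [same arc GC]
3. ∠CFV = 76°  [△CFV]

∠CFV = 76°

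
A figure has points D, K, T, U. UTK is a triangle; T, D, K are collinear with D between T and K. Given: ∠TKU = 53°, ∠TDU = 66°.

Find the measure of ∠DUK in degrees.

1. ∠DKU = 53°  [D on ray KT]
2. ∠KDU = 114°  [linear pair at D on TK]
3. ∠DUK = 13°  [△UDK]

∠DUK = 13°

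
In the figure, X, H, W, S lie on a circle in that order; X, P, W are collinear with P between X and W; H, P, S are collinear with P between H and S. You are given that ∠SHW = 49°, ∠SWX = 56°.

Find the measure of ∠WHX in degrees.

∠WHX = 105°

1. ∠SXW = 49°  [same arc WS]
2. ∠WSX = 75°  [△XWS]
3. ∠WHX = 105°  [cyclic XHWS, opposite ∠H+∠S]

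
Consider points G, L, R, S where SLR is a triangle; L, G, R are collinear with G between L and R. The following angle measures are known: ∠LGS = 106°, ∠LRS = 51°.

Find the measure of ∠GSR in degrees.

∠GSR = 55°

1. ∠RGS = 74°  [linear pair at G on LR]
2. ∠GRS = 51°  [G on ray RL]
3. ∠GSR = 55°  [△SGR]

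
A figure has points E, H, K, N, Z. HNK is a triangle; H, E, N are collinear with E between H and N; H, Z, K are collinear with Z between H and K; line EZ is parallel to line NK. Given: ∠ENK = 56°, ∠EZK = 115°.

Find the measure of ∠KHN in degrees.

1. ∠HNK = 56°  [E on ray NH]
2. ∠EZH = 65°  [linear pair at Z on HK]
3. ∠HEZ = 56°  [EZ∥NK, corresponding at E]
4. ∠EHZ = 59°  [△HEZ]
5. ∠KHN = 59°  [E on HN, Z on HK]

∠KHN = 59°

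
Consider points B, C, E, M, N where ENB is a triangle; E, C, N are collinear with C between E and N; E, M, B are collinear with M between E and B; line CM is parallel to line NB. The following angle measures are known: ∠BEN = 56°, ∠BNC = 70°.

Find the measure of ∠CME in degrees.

1. ∠BNE = 70°  [C on ray NE]
2. ∠EBN = 54°  [△ENB]
3. ∠CME = 54°  [CM∥NB, corresponding at M]

∠CME = 54°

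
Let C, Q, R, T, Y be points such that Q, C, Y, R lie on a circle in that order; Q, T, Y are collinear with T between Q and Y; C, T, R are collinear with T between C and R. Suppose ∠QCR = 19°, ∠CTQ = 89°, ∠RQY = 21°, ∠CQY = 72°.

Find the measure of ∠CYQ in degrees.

∠CYQ = 68°

1. ∠CTY = 91°  [linear pair at T on QY]
2. ∠RCY = 21°  [same arc YR]
3. ∠CYQ = 68°  [△CTY]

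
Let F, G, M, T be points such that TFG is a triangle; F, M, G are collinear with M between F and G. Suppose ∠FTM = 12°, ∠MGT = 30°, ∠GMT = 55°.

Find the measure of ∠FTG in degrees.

∠FTG = 107°

1. ∠FGT = 30°  [M on ray GF]
2. ∠FMT = 125°  [linear pair at M on FG]
3. ∠MFT = 43°  [△TFM]
4. ∠GFT = 43°  [M on ray FG]
5. ∠FTG = 107°  [△TFG]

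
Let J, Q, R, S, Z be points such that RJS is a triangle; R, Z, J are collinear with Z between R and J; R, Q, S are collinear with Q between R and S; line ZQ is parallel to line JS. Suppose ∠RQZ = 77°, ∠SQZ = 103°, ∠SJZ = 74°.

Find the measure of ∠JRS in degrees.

∠JRS = 29°

1. ∠JSR = 77°  [ZQ∥JS, corresponding at Q]
2. ∠RJS = 74°  [Z on ray JR]
3. ∠JRS = 29°  [△RJS]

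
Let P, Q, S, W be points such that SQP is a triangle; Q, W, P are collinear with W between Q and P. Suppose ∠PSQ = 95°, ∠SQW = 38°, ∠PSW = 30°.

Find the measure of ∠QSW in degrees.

∠QSW = 65°

1. ∠PQS = 38°  [W on ray QP]
2. ∠QPS = 47°  [△SQP]
3. ∠SPW = 47°  [W on ray PQ]
4. ∠PWS = 103°  [△SWP]
5. ∠QWS = 77°  [linear pair at W on QP]
6. ∠QSW = 65°  [△SQW]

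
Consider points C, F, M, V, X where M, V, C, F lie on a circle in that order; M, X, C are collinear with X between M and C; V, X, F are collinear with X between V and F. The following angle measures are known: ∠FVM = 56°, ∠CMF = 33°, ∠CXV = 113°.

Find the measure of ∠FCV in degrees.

∠FCV = 90°

1. ∠FCM = 56°  [same arc MF]
2. ∠CVF = 33°  [same arc CF]
3. ∠FXM = 113°  [vertical angles at X]
4. ∠CXF = 67°  [linear pair at X on MC]
5. ∠CFV = 57°  [△CXF]
6. ∠FCV = 90°  [△VCF]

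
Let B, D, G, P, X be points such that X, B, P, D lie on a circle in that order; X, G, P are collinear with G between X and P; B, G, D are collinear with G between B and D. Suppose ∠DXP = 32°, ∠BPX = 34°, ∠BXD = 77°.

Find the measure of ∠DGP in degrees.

1. ∠DBP = 32°  [same arc PD]
2. ∠BDX = 34°  [same arc XB]
3. ∠BPD = 103°  [cyclic XBPD, opposite ∠X+∠P]
4. ∠DBX = 69°  [△XBD]
5. ∠BDP = 45°  [△BPD]
6. ∠DPX = 69°  [same arc XD]
7. ∠DGP = 66°  [△PGD]

∠DGP = 66°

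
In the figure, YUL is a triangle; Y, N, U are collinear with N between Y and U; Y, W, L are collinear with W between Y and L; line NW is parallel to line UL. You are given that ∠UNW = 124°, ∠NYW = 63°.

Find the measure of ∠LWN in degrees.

∠LWN = 119°

1. ∠WNY = 56°  [linear pair at N on YU]
2. ∠NWY = 61°  [△YNW]
3. ∠LWN = 119°  [linear pair at W on YL]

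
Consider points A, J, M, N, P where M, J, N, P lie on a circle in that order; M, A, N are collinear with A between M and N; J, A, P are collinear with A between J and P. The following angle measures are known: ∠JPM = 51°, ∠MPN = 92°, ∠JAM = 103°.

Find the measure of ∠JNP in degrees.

1. ∠JNM = 51°  [same arc MJ]
2. ∠MJN = 88°  [cyclic MJNP, opposite ∠J+∠P]
3. ∠JAN = 77°  [linear pair at A on MN]
4. ∠JMN = 41°  [△MJN]
5. ∠NJP = 52°  [△JAN]
6. ∠JPN = 41°  [same arc JN]
7. ∠JNP = 87°  [△JNP]

∠JNP = 87°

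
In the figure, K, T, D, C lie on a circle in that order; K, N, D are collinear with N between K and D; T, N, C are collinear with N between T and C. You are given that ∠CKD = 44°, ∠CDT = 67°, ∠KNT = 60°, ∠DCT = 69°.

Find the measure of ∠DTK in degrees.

1. ∠CTD = 44°  [same arc DC]
2. ∠DNT = 120°  [linear pair at N on KD]
3. ∠DKT = 69°  [same arc TD]
4. ∠KDT = 16°  [△TND]
5. ∠DTK = 95°  [△KTD]

∠DTK = 95°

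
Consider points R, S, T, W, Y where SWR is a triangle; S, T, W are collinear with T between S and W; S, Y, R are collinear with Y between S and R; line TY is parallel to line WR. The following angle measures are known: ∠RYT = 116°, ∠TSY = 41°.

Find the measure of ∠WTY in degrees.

1. ∠SYT = 64°  [linear pair at Y on SR]
2. ∠STY = 75°  [△STY]
3. ∠WTY = 105°  [linear pair at T on SW]

∠WTY = 105°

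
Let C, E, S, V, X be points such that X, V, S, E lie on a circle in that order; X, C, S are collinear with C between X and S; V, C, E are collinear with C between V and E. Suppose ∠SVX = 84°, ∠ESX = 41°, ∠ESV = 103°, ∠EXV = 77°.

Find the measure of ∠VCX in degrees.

∠VCX = 105°

1. ∠SEX = 96°  [cyclic XVSE, opposite ∠V+∠E]
2. ∠EVX = 41°  [same arc XE]
3. ∠EXS = 43°  [△XSE]
4. ∠VEX = 62°  [△XVE]
5. ∠EVS = 43°  [same arc SE]
6. ∠VSX = 62°  [same arc XV]
7. ∠SCV = 75°  [△VCS]
8. ∠VCX = 105°  [linear pair at C on XS]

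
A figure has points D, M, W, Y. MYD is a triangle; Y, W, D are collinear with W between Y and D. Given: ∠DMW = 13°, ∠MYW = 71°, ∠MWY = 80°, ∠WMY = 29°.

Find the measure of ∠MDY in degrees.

∠MDY = 67°

1. ∠DWM = 100°  [linear pair at W on YD]
2. ∠MDW = 67°  [△MWD]
3. ∠MDY = 67°  [W on ray DY]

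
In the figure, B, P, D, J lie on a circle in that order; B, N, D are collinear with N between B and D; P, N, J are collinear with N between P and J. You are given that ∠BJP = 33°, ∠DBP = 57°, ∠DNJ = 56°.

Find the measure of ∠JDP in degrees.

1. ∠BDP = 33°  [same arc BP]
2. ∠DJP = 57°  [same arc PD]
3. ∠BNP = 56°  [vertical angles at N]
4. ∠DNP = 124°  [linear pair at N on BD]
5. ∠DPJ = 23°  [△PND]
6. ∠JDP = 100°  [△PDJ]

∠JDP = 100°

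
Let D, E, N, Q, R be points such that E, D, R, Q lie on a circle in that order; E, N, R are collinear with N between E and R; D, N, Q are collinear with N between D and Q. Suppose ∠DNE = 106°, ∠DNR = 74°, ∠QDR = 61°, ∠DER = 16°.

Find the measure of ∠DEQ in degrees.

1. ∠EDQ = 58°  [△END]
2. ∠ENQ = 74°  [vertical angles at N]
3. ∠QER = 61°  [same arc RQ]
4. ∠DQE = 45°  [△ENQ]
5. ∠DEQ = 77°  [△EDQ]

∠DEQ = 77°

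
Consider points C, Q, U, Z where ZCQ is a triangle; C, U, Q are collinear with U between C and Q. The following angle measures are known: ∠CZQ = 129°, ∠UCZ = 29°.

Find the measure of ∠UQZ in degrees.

1. ∠QCZ = 29°  [U on ray CQ]
2. ∠CQZ = 22°  [△ZCQ]
3. ∠UQZ = 22°  [U on ray QC]

∠UQZ = 22°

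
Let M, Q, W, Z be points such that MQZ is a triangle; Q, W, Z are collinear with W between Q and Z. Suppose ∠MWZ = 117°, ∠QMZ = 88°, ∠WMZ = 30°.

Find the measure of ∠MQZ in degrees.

∠MQZ = 59°

1. ∠MZW = 33°  [△MWZ]
2. ∠MZQ = 33°  [W on ray ZQ]
3. ∠MQZ = 59°  [△MQZ]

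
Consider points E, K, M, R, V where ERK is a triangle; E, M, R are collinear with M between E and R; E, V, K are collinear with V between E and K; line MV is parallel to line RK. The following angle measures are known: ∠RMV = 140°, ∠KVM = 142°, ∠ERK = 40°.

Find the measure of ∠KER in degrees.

1. ∠EMV = 40°  [linear pair at M on ER]
2. ∠EVM = 38°  [linear pair at V on EK]
3. ∠MEV = 102°  [△EMV]
4. ∠KER = 102°  [M on ER, V on EK]

∠KER = 102°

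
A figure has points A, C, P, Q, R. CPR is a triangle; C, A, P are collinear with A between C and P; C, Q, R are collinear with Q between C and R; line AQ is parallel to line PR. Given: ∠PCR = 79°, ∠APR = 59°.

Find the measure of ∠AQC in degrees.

1. ∠CPR = 59°  [A on ray PC]
2. ∠CRP = 42°  [△CPR]
3. ∠AQC = 42°  [AQ∥PR, corresponding at Q]

∠AQC = 42°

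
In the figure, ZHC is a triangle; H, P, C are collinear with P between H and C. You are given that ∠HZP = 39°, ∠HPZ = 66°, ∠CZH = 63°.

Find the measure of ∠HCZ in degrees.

∠HCZ = 42°

1. ∠PHZ = 75°  [△ZHP]
2. ∠CHZ = 75°  [P on ray HC]
3. ∠HCZ = 42°  [△ZHC]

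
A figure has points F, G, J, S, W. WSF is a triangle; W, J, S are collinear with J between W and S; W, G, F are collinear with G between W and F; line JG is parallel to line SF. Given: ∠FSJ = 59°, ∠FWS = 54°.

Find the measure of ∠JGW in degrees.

1. ∠FSW = 59°  [J on ray SW]
2. ∠SFW = 67°  [△WSF]
3. ∠JGW = 67°  [JG∥SF, corresponding at G]

∠JGW = 67°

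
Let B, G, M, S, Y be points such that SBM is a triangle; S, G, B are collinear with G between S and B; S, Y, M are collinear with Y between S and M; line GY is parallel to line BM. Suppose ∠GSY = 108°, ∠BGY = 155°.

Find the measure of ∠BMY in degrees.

∠BMY = 47°

1. ∠SGY = 25°  [linear pair at G on SB]
2. ∠GYS = 47°  [△SGY]
3. ∠GYM = 133°  [linear pair at Y on SM]
4. ∠BMY = 47°  [GY∥BM, co-interior at M–Y]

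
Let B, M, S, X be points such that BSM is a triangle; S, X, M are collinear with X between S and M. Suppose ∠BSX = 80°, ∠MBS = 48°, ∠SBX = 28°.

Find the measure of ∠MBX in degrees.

∠MBX = 20°

1. ∠BXS = 72°  [△BSX]
2. ∠BSM = 80°  [X on ray SM]
3. ∠BMS = 52°  [△BSM]
4. ∠BXM = 108°  [linear pair at X on SM]
5. ∠BMX = 52°  [X on ray MS]
6. ∠MBX = 20°  [△BXM]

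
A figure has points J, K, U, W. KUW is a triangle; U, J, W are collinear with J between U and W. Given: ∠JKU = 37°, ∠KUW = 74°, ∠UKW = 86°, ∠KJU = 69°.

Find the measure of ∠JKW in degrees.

1. ∠KWU = 20°  [△KUW]
2. ∠KJW = 111°  [linear pair at J on UW]
3. ∠JWK = 20°  [J on ray WU]
4. ∠JKW = 49°  [△KJW]

∠JKW = 49°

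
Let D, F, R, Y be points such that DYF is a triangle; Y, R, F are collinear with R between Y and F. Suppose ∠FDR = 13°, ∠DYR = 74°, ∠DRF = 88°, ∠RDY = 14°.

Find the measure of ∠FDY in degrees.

∠FDY = 27°

1. ∠DFR = 79°  [△DRF]
2. ∠DYF = 74°  [R on ray YF]
3. ∠DFY = 79°  [R on ray FY]
4. ∠FDY = 27°  [△DYF]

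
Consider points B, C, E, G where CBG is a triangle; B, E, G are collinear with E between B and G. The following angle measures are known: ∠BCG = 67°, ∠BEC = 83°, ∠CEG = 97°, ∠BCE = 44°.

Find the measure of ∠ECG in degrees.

1. ∠CBE = 53°  [△CBE]
2. ∠CBG = 53°  [E on ray BG]
3. ∠BGC = 60°  [△CBG]
4. ∠CGE = 60°  [E on ray GB]
5. ∠ECG = 23°  [△CEG]

∠ECG = 23°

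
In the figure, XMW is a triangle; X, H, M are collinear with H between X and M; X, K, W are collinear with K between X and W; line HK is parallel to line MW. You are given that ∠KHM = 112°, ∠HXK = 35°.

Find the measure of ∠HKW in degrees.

1. ∠KHX = 68°  [linear pair at H on XM]
2. ∠HKX = 77°  [△XHK]
3. ∠HKW = 103°  [linear pair at K on XW]

∠HKW = 103°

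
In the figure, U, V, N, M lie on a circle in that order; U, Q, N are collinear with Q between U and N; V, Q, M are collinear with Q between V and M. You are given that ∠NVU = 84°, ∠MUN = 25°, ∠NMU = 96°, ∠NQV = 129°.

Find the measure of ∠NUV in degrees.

1. ∠MNU = 59°  [△UNM]
2. ∠UQV = 51°  [linear pair at Q on UN]
3. ∠MVU = 59°  [same arc UM]
4. ∠NUV = 70°  [△UQV]

∠NUV = 70°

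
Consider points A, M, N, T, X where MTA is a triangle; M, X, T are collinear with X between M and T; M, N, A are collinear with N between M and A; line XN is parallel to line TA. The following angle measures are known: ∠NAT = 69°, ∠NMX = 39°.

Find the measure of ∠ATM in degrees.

∠ATM = 72°

1. ∠MAT = 69°  [N on ray AM]
2. ∠AMT = 39°  [X on MT, N on MA]
3. ∠ATM = 72°  [△MTA]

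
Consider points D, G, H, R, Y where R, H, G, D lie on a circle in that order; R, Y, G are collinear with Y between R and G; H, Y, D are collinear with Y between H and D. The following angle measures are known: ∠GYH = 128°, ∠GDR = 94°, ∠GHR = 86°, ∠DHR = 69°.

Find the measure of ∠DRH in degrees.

1. ∠DYR = 128°  [vertical angles at Y]
2. ∠DGR = 69°  [same arc RD]
3. ∠DRG = 17°  [△RGD]
4. ∠HDR = 35°  [△RYD]
5. ∠DRH = 76°  [△RHD]

∠DRH = 76°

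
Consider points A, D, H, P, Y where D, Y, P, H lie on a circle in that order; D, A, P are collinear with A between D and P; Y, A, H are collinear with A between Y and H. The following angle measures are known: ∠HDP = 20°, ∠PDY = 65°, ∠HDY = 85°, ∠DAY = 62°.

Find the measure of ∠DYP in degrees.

1. ∠HYP = 20°  [same arc PH]
2. ∠PAY = 118°  [linear pair at A on DP]
3. ∠DPY = 42°  [△YAP]
4. ∠DYP = 73°  [△DYP]

∠DYP = 73°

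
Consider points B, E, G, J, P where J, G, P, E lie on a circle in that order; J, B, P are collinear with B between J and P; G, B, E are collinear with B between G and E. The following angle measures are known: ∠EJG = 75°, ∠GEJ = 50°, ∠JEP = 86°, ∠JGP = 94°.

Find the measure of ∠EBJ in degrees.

1. ∠EGJ = 55°  [△JGE]
2. ∠EPJ = 55°  [same arc JE]
3. ∠EJP = 39°  [△JPE]
4. ∠EBJ = 91°  [△JBE]

∠EBJ = 91°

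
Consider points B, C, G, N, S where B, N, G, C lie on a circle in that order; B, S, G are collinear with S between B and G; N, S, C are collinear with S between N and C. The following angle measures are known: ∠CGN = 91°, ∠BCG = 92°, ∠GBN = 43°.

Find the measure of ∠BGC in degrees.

1. ∠GCN = 43°  [same arc NG]
2. ∠CNG = 46°  [△NGC]
3. ∠CBG = 46°  [same arc GC]
4. ∠BGC = 42°  [△BGC]

∠BGC = 42°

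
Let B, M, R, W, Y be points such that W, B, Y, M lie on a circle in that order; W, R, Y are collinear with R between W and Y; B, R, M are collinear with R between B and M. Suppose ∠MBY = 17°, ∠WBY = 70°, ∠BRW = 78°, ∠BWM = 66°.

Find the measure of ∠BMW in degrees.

1. ∠MWY = 17°  [same arc YM]
2. ∠MRY = 78°  [vertical angles at R]
3. ∠MRW = 102°  [linear pair at R on WY]
4. ∠BMW = 61°  [△WRM]

∠BMW = 61°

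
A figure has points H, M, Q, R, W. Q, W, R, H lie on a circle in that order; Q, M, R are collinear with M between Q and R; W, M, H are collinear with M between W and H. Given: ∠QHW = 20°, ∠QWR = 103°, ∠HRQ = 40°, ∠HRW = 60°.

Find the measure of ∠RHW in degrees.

1. ∠QRW = 20°  [same arc QW]
2. ∠RQW = 57°  [△QWR]
3. ∠RHW = 57°  [same arc WR]

∠RHW = 57°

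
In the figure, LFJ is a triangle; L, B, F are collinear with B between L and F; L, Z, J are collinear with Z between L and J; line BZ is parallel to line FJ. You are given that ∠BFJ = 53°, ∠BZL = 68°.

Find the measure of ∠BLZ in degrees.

∠BLZ = 59°

1. ∠JFL = 53°  [B on ray FL]
2. ∠FJL = 68°  [BZ∥FJ, corresponding at Z]
3. ∠FLJ = 59°  [△LFJ]
4. ∠BLZ = 59°  [B on LF, Z on LJ]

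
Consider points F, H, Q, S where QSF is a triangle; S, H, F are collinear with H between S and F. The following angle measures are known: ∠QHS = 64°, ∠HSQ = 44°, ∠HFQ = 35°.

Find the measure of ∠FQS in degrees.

∠FQS = 101°

1. ∠FSQ = 44°  [H on ray SF]
2. ∠QFS = 35°  [H on ray FS]
3. ∠FQS = 101°  [△QSF]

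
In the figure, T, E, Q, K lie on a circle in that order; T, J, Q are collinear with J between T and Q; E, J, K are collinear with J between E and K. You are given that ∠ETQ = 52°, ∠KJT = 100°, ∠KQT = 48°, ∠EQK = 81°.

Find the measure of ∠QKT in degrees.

1. ∠EKQ = 52°  [same arc EQ]
2. ∠KEQ = 47°  [△EQK]
3. ∠KTQ = 47°  [same arc QK]
4. ∠QKT = 85°  [△TQK]

∠QKT = 85°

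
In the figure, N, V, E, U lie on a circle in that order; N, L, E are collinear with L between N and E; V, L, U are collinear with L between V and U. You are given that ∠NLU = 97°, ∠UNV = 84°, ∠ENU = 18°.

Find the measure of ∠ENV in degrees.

∠ENV = 66°

1. ∠ELV = 97°  [vertical angles at L]
2. ∠NUV = 65°  [△NLU]
3. ∠NVU = 31°  [△NVU]
4. ∠NLV = 83°  [linear pair at L on NE]
5. ∠ENV = 66°  [△NLV]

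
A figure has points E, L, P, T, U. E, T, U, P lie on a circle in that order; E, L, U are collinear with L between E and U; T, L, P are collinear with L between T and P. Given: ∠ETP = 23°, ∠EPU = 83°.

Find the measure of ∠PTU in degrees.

1. ∠EUP = 23°  [same arc EP]
2. ∠PEU = 74°  [△EUP]
3. ∠PTU = 74°  [same arc UP]

∠PTU = 74°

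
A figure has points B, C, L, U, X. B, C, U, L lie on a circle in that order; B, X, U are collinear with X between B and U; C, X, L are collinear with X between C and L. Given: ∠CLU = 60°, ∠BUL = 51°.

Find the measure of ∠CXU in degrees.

1. ∠CBU = 60°  [same arc CU]
2. ∠BCL = 51°  [same arc BL]
3. ∠BXC = 69°  [△BXC]
4. ∠CXU = 111°  [linear pair at X on BU]

∠CXU = 111°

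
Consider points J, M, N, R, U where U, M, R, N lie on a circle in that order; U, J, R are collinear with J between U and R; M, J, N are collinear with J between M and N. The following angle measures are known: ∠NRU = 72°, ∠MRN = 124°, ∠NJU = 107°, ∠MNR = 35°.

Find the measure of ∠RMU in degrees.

∠RMU = 93°

1. ∠NMR = 21°  [△MRN]
2. ∠MJR = 107°  [vertical angles at J]
3. ∠MUR = 35°  [same arc MR]
4. ∠MRU = 52°  [△MJR]
5. ∠RMU = 93°  [△UMR]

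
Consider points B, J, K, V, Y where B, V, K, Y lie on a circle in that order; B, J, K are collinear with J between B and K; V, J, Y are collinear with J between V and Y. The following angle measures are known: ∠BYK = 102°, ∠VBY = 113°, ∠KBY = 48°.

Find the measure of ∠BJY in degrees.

∠BJY = 95°

1. ∠BKY = 30°  [△BKY]
2. ∠BVY = 30°  [same arc BY]
3. ∠BYV = 37°  [△BVY]
4. ∠BJY = 95°  [△BJY]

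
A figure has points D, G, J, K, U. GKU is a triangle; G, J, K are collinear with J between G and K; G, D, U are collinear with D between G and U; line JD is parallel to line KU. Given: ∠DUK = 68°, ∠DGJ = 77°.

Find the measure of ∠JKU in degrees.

1. ∠GUK = 68°  [D on ray UG]
2. ∠KGU = 77°  [J on GK, D on GU]
3. ∠GKU = 35°  [△GKU]
4. ∠JKU = 35°  [J on ray KG]

∠JKU = 35°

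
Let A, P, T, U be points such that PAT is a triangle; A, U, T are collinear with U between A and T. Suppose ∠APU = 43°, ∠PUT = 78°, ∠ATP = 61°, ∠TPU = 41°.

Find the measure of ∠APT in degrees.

∠APT = 84°

1. ∠AUP = 102°  [linear pair at U on AT]
2. ∠PAU = 35°  [△PAU]
3. ∠PAT = 35°  [U on ray AT]
4. ∠APT = 84°  [△PAT]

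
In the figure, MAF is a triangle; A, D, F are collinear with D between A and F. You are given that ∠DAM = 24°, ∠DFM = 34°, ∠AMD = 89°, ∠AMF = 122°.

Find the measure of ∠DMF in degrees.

1. ∠ADM = 67°  [△MAD]
2. ∠FDM = 113°  [linear pair at D on AF]
3. ∠DMF = 33°  [△MDF]

∠DMF = 33°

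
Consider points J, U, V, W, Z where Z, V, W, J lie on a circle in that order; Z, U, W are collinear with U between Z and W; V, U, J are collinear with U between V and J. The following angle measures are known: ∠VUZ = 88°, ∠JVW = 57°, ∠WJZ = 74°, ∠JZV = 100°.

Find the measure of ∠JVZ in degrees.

∠JVZ = 49°

1. ∠JZW = 57°  [same arc WJ]
2. ∠JWZ = 49°  [△ZWJ]
3. ∠JVZ = 49°  [same arc ZJ]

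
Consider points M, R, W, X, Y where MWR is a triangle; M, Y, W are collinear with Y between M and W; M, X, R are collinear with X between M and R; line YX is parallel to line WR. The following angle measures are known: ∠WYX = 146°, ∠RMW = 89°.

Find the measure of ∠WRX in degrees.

1. ∠MYX = 34°  [linear pair at Y on MW]
2. ∠XMY = 89°  [Y on MW, X on MR]
3. ∠MXY = 57°  [△MYX]
4. ∠RXY = 123°  [linear pair at X on MR]
5. ∠WRX = 57°  [YX∥WR, co-interior at R–X]

∠WRX = 57°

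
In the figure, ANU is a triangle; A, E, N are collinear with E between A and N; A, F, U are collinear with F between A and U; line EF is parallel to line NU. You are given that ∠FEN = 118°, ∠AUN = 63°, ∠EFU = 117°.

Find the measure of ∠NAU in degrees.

∠NAU = 55°

1. ∠AEF = 62°  [linear pair at E on AN]
2. ∠AFE = 63°  [EF∥NU, corresponding at F]
3. ∠EAF = 55°  [△AEF]
4. ∠NAU = 55°  [E on AN, F on AU]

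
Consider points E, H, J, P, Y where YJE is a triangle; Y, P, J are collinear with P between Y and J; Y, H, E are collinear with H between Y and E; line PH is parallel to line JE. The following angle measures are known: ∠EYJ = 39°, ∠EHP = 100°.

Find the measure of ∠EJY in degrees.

1. ∠HYP = 39°  [P on YJ, H on YE]
2. ∠PHY = 80°  [linear pair at H on YE]
3. ∠HPY = 61°  [△YPH]
4. ∠EJY = 61°  [PH∥JE, corresponding at P]

∠EJY = 61°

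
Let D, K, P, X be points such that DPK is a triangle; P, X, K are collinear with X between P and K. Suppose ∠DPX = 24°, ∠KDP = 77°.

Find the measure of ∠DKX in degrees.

∠DKX = 79°

1. ∠DPK = 24°  [X on ray PK]
2. ∠DKP = 79°  [△DPK]
3. ∠DKX = 79°  [X on ray KP]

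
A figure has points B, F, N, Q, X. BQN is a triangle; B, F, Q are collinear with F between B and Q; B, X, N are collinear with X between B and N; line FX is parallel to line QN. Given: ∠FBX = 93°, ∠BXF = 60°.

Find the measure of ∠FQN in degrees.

1. ∠BFX = 27°  [△BFX]
2. ∠QFX = 153°  [linear pair at F on BQ]
3. ∠FQN = 27°  [FX∥QN, co-interior at Q–F]

∠FQN = 27°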